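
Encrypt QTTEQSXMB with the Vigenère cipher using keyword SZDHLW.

Repeat the key across the message: SZDHLWSZD
Q(16)+S(18): 34≡8 → I
T(19)+Z(25): 44≡18 → S
T(19)+D(3): 22 → W
E(4)+H(7): 11 → L
Q(16)+L(11): 27≡1 → B
S(18)+W(22): 40≡14 → O
X(23)+S(18): 41≡15 → P
M(12)+Z(25): 37≡11 → L
B(1)+D(3): 4 → E

ISWLBOPLE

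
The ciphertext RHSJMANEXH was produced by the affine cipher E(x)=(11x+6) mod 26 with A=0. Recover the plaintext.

BTUFKQDOLT

The inverse of 11 mod 26 is 19, since 11·19=209≡1. Apply D(y)=19·(y−6) mod 26:
R(17): 19·(17−6)=209≡1 → B
H(7): 19·(7−6)=19 → T
S(18): 19·(18−6)=228≡20 → U
J(9): 19·(9−6)=57≡5 → F
M(12): 19·(12−6)=114≡10 → K
A(0): 19·(0−6)=-114≡16 → Q
N(13): 19·(13−6)=133≡3 → D
E(4): 19·(4−6)=-38≡14 → O
X(23): 19·(23−6)=323≡11 → L
H(7): 19·(7−6)=19 → T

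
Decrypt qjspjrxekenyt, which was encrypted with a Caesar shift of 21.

voxuowcjpjsdy

q(16): 16−21=-5≡21 → v
j(9): 9−21=-12≡14 → o
s(18): 18−21=-3≡23 → x
p(15): 15−21=-6≡20 → u
j(9): 9−21=-12≡14 → o
r(17): 17−21=-4≡22 → w
x(23): 23−21=2 → c
e(4): 4−21=-17≡9 → j
k(10): 10−21=-11≡15 → p
e(4): 4−21=-17≡9 → j
n(13): 13−21=-8≡18 → s
y(24): 24−21=3 → d
t(19): 19−21=-2≡24 → y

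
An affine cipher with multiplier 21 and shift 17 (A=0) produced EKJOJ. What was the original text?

The inverse of 21 mod 26 is 5, since 21·5=105≡1. Apply D(y)=5·(y−17) mod 26:
E(4): 5·(4−17)=-65≡13 → N
K(10): 5·(10−17)=-35≡17 → R
J(9): 5·(9−17)=-40≡12 → M
O(14): 5·(14−17)=-15≡11 → L
J(9): 5·(9−17)=-40≡12 → M

NRMLM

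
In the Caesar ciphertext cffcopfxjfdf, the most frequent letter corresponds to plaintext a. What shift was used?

The most frequent ciphertext letter is f (appears 5 times).
f is position 5; a is position 0.
Shift = 5.

5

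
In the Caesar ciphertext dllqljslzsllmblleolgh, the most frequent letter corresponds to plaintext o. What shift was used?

23

The most frequent ciphertext letter is l (appears 9 times).
l is position 11; o is position 14.
Shift = -3≡23.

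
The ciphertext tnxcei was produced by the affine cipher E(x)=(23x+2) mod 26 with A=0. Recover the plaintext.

The inverse of 23 mod 26 is 17, since 23·17=391≡1. Apply D(y)=17·(y−2) mod 26:
t(19): 17·(19−2)=289≡3 → d
n(13): 17·(13−2)=187≡5 → f
x(23): 17·(23−2)=357≡19 → t
c(2): 17·(2−2)=0 → a
e(4): 17·(4−2)=34≡8 → i
i(8): 17·(8−2)=102≡24 → y

dftaiy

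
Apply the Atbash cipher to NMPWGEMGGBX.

N(13) → M(12)
M(12) → N(13)
P(15) → K(10)
W(22) → D(3)
G(6) → T(19)
E(4) → V(21)
M(12) → N(13)
G(6) → T(19)
G(6) → T(19)
B(1) → Y(24)
X(23) → C(2)

MNKDTVNTTYC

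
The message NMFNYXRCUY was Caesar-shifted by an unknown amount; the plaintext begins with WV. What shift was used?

17

From the crib: N(13)−W(22)=-9≡17, so the shift is 17.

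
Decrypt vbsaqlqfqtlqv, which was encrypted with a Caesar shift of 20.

bhygwrwlwzrwb

v(21): 21−20=1 → b
b(1): 1−20=-19≡7 → h
s(18): 18−20=-2≡24 → y
a(0): 0−20=-20≡6 → g
q(16): 16−20=-4≡22 → w
l(11): 11−20=-9≡17 → r
q(16): 16−20=-4≡22 → w
f(5): 5−20=-15≡11 → l
q(16): 16−20=-4≡22 → w
t(19): 19−20=-1≡25 → z
l(11): 11−20=-9≡17 → r
q(16): 16−20=-4≡22 → w
v(21): 21−20=1 → b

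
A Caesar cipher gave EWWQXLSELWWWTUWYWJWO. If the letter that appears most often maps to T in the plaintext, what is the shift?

The most frequent ciphertext letter is W (appears 8 times).
W is position 22; T is position 19.
Shift = 3.

3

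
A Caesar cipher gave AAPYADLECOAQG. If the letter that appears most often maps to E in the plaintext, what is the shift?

The most frequent ciphertext letter is A (appears 4 times).
A is position 0; E is position 4.
Shift = -4≡22.

22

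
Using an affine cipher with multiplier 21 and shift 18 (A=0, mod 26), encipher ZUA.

Z(25): 21·25+18=543≡23 → X
U(20): 21·20+18=438≡22 → W
A(0): 21·0+18=18 → S

XWS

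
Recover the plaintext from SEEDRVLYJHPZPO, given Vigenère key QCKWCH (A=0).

CCUHPOVWZLNSZM

Repeat the key across the ciphertext: QCKWCHQCKWCHQC
S(18)−Q(16): 2 → C
E(4)−C(2): 2 → C
E(4)−K(10): -6≡20 → U
D(3)−W(22): -19≡7 → H
R(17)−C(2): 15 → P
V(21)−H(7): 14 → O
L(11)−Q(16): -5≡21 → V
Y(24)−C(2): 22 → W
J(9)−K(10): -1≡25 → Z
H(7)−W(22): -15≡11 → L
P(15)−C(2): 13 → N
Z(25)−H(7): 18 → S
P(15)−Q(16): -1≡25 → Z
O(14)−C(2): 12 → M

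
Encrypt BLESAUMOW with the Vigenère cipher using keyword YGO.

Repeat the key across the message: YGOYGOYGO
B(1)+Y(24): 25 → Z
L(11)+G(6): 17 → R
E(4)+O(14): 18 → S
S(18)+Y(24): 42≡16 → Q
A(0)+G(6): 6 → G
U(20)+O(14): 34≡8 → I
M(12)+Y(24): 36≡10 → K
O(14)+G(6): 20 → U
W(22)+O(14): 36≡10 → K

ZRSQGIKUK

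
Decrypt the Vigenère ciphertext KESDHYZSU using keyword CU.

Repeat the key across the ciphertext: CUCUCUCUC
K(10)−C(2): 8 → I
E(4)−U(20): -16≡10 → K
S(18)−C(2): 16 → Q
D(3)−U(20): -17≡9 → J
H(7)−C(2): 5 → F
Y(24)−U(20): 4 → E
Z(25)−C(2): 23 → X
S(18)−U(20): -2≡24 → Y
U(20)−C(2): 18 → S

IKQJFEXYS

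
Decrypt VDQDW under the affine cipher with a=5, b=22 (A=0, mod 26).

The inverse of 5 mod 26 is 21, since 5·21=105≡1. Apply D(y)=21·(y−22) mod 26:
V(21): 21·(21−22)=-21≡5 → F
D(3): 21·(3−22)=-399≡17 → R
Q(16): 21·(16−22)=-126≡4 → E
D(3): 21·(3−22)=-399≡17 → R
W(22): 21·(22−22)=0 → A

FRERA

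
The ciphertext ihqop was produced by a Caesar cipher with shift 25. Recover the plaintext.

i(8): 8−25=-17≡9 → j
h(7): 7−25=-18≡8 → i
q(16): 16−25=-9≡17 → r
o(14): 14−25=-11≡15 → p
p(15): 15−25=-10≡16 → q

jirpq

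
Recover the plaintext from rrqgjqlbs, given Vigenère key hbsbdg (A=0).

Repeat the key across the ciphertext: hbsbdghbs
r(17)−h(7): 10 → k
r(17)−b(1): 16 → q
q(16)−s(18): -2≡24 → y
g(6)−b(1): 5 → f
j(9)−d(3): 6 → g
q(16)−g(6): 10 → k
l(11)−h(7): 4 → e
b(1)−b(1): 0 → a
s(18)−s(18): 0 → a

kqyfgkeaa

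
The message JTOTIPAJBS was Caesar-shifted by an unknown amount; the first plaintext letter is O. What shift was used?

21

From the crib: J(9)−O(14)=-5≡21, so the shift is 21.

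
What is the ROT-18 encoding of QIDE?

IAVW

Q(16): 16+18=34≡8 → I
I(8): 8+18=26≡0 → A
D(3): 3+18=21 → V
E(4): 4+18=22 → W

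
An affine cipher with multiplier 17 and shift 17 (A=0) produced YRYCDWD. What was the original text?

FAFTQLQ

The inverse of 17 mod 26 is 23, since 17·23=391≡1. Apply D(y)=23·(y−17) mod 26:
Y(24): 23·(24−17)=161≡5 → F
R(17): 23·(17−17)=0 → A
Y(24): 23·(24−17)=161≡5 → F
C(2): 23·(2−17)=-345≡19 → T
D(3): 23·(3−17)=-322≡16 → Q
W(22): 23·(22−17)=115≡11 → L
D(3): 23·(3−17)=-322≡16 → Q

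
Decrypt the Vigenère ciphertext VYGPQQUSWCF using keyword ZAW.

Repeat the key across the ciphertext: ZAWZAWZAWZA
V(21)−Z(25): -4≡22 → W
Y(24)−A(0): 24 → Y
G(6)−W(22): -16≡10 → K
P(15)−Z(25): -10≡16 → Q
Q(16)−A(0): 16 → Q
Q(16)−W(22): -6≡20 → U
U(20)−Z(25): -5≡21 → V
S(18)−A(0): 18 → S
W(22)−W(22): 0 → A
C(2)−Z(25): -23≡3 → D
F(5)−A(0): 5 → F

WYKQQUVSADF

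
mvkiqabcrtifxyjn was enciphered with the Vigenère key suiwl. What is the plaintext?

Repeat the key across the ciphertext: suiwlsuiwlsuiwls
m(12)−s(18): -6≡20 → u
v(21)−u(20): 1 → b
k(10)−i(8): 2 → c
i(8)−w(22): -14≡12 → m
q(16)−l(11): 5 → f
a(0)−s(18): -18≡8 → i
b(1)−u(20): -19≡7 → h
c(2)−i(8): -6≡20 → u
r(17)−w(22): -5≡21 → v
t(19)−l(11): 8 → i
i(8)−s(18): -10≡16 → q
f(5)−u(20): -15≡11 → l
x(23)−i(8): 15 → p
y(24)−w(22): 2 → c
j(9)−l(11): -2≡24 → y
n(13)−s(18): -5≡21 → v

ubcmfihuviqlpcyv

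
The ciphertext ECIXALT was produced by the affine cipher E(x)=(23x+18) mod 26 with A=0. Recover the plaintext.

WOMHGLR

The inverse of 23 mod 26 is 17, since 23·17=391≡1. Apply D(y)=17·(y−18) mod 26:
E(4): 17·(4−18)=-238≡22 → W
C(2): 17·(2−18)=-272≡14 → O
I(8): 17·(8−18)=-170≡12 → M
X(23): 17·(23−18)=85≡7 → H
A(0): 17·(0−18)=-306≡6 → G
L(11): 17·(11−18)=-119≡11 → L
T(19): 17·(19−18)=17 → R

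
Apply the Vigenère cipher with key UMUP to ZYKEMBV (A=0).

Repeat the key across the message: UMUPUMU
Z(25)+U(20): 45≡19 → T
Y(24)+M(12): 36≡10 → K
K(10)+U(20): 30≡4 → E
E(4)+P(15): 19 → T
M(12)+U(20): 32≡6 → G
B(1)+M(12): 13 → N
V(21)+U(20): 41≡15 → P

TKETGNP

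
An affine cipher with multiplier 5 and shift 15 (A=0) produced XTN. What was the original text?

MGK

The inverse of 5 mod 26 is 21, since 5·21=105≡1. Apply D(y)=21·(y−15) mod 26:
X(23): 21·(23−15)=168≡12 → M
T(19): 21·(19−15)=84≡6 → G
N(13): 21·(13−15)=-42≡10 → K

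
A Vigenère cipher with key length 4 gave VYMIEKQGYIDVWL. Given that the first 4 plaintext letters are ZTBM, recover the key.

WFLW

Subtract each crib letter from the matching ciphertext letter (mod 26):
V(21)−Z(25)=-4≡22 → W
Y(24)−T(19)=5 → F
M(12)−B(1)=11 → L
I(8)−M(12)=-4≡22 → W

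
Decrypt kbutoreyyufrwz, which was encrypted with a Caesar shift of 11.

zqjidgtnnjuglo

k(10): 10−11=-1≡25 → z
b(1): 1−11=-10≡16 → q
u(20): 20−11=9 → j
t(19): 19−11=8 → i
o(14): 14−11=3 → d
r(17): 17−11=6 → g
e(4): 4−11=-7≡19 → t
y(24): 24−11=13 → n
y(24): 24−11=13 → n
u(20): 20−11=9 → j
f(5): 5−11=-6≡20 → u
r(17): 17−11=6 → g
w(22): 22−11=11 → l
z(25): 25−11=14 → o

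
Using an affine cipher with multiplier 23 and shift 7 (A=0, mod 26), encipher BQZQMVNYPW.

B(1): 23·1+7=30≡4 → E
Q(16): 23·16+7=375≡11 → L
Z(25): 23·25+7=582≡10 → K
Q(16): 23·16+7=375≡11 → L
M(12): 23·12+7=283≡23 → X
V(21): 23·21+7=490≡22 → W
N(13): 23·13+7=306≡20 → U
Y(24): 23·24+7=559≡13 → N
P(15): 23·15+7=352≡14 → O
W(22): 23·22+7=513≡19 → T

ELKLXWUNOT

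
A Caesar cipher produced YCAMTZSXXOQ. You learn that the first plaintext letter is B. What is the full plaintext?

From the crib: Y(24)−B(1)=23, so the shift is 23.
Subtract 23 from each ciphertext letter:
Y(24): 24−23=1 → B
C(2): 2−23=-21≡5 → F
A(0): 0−23=-23≡3 → D
M(12): 12−23=-11≡15 → P
T(19): 19−23=-4≡22 → W
Z(25): 25−23=2 → C
S(18): 18−23=-5≡21 → V
X(23): 23−23=0 → A
X(23): 23−23=0 → A
O(14): 14−23=-9≡17 → R
Q(16): 16−23=-7≡19 → T

BFDPWCVAART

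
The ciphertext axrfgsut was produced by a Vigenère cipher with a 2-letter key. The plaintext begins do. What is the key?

xj

Subtract each crib letter from the matching ciphertext letter (mod 26):
a(0)−d(3)=-3≡23 → x
x(23)−o(14)=9 → j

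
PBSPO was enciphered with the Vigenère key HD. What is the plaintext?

Repeat the key across the ciphertext: HDHDH
P(15)−H(7): 8 → I
B(1)−D(3): -2≡24 → Y
S(18)−H(7): 11 → L
P(15)−D(3): 12 → M
O(14)−H(7): 7 → H

IYLMH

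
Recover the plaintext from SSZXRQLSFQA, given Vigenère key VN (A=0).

XFEKWDQFKDF

Repeat the key across the ciphertext: VNVNVNVNVNV
S(18)−V(21): -3≡23 → X
S(18)−N(13): 5 → F
Z(25)−V(21): 4 → E
X(23)−N(13): 10 → K
R(17)−V(21): -4≡22 → W
Q(16)−N(13): 3 → D
L(11)−V(21): -10≡16 → Q
S(18)−N(13): 5 → F
F(5)−V(21): -16≡10 → K
Q(16)−N(13): 3 → D
A(0)−V(21): -21≡5 → F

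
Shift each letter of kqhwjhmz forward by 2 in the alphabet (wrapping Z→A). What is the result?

msjyljob

k(10): 10+2=12 → m
q(16): 16+2=18 → s
h(7): 7+2=9 → j
w(22): 22+2=24 → y
j(9): 9+2=11 → l
h(7): 7+2=9 → j
m(12): 12+2=14 → o
z(25): 25+2=27≡1 → b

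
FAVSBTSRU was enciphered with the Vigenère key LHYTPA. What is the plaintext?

Repeat the key across the ciphertext: LHYTPALHY
F(5)−L(11): -6≡20 → U
A(0)−H(7): -7≡19 → T
V(21)−Y(24): -3≡23 → X
S(18)−T(19): -1≡25 → Z
B(1)−P(15): -14≡12 → M
T(19)−A(0): 19 → T
S(18)−L(11): 7 → H
R(17)−H(7): 10 → K
U(20)−Y(24): -4≡22 → W

UTXZMTHKW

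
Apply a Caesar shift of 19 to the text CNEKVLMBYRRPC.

C(2): 2+19=21 → V
N(13): 13+19=32≡6 → G
E(4): 4+19=23 → X
K(10): 10+19=29≡3 → D
V(21): 21+19=40≡14 → O
L(11): 11+19=30≡4 → E
M(12): 12+19=31≡5 → F
B(1): 1+19=20 → U
Y(24): 24+19=43≡17 → R
R(17): 17+19=36≡10 → K
R(17): 17+19=36≡10 → K
P(15): 15+19=34≡8 → I
C(2): 2+19=21 → V

VGXDOEFURKKIV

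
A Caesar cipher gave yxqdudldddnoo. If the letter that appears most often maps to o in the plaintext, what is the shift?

15

The most frequent ciphertext letter is d (appears 5 times).
d is position 3; o is position 14.
Shift = -11≡15.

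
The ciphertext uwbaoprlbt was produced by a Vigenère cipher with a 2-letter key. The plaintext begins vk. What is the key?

zm

Subtract each crib letter from the matching ciphertext letter (mod 26):
u(20)−v(21)=-1≡25 → z
w(22)−k(10)=12 → m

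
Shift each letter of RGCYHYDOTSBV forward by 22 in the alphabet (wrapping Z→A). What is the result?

NCYUDUZKPOXR

R(17): 17+22=39≡13 → N
G(6): 6+22=28≡2 → C
C(2): 2+22=24 → Y
Y(24): 24+22=46≡20 → U
H(7): 7+22=29≡3 → D
Y(24): 24+22=46≡20 → U
D(3): 3+22=25 → Z
O(14): 14+22=36≡10 → K
T(19): 19+22=41≡15 → P
S(18): 18+22=40≡14 → O
B(1): 1+22=23 → X
V(21): 21+22=43≡17 → R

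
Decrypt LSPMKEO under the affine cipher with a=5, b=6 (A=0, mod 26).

The inverse of 5 mod 26 is 21, since 5·21=105≡1. Apply D(y)=21·(y−6) mod 26:
L(11): 21·(11−6)=105≡1 → B
S(18): 21·(18−6)=252≡18 → S
P(15): 21·(15−6)=189≡7 → H
M(12): 21·(12−6)=126≡22 → W
K(10): 21·(10−6)=84≡6 → G
E(4): 21·(4−6)=-42≡10 → K
O(14): 21·(14−6)=168≡12 → M

BSHWGKM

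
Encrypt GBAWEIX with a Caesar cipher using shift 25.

FAZVDHW

G(6): 6+25=31≡5 → F
B(1): 1+25=26≡0 → A
A(0): 0+25=25 → Z
W(22): 22+25=47≡21 → V
E(4): 4+25=29≡3 → D
I(8): 8+25=33≡7 → H
X(23): 23+25=48≡22 → W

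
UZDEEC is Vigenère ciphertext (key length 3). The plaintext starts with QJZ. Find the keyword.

EQE

Subtract each crib letter from the matching ciphertext letter (mod 26):
U(20)−Q(16)=4 → E
Z(25)−J(9)=16 → Q
D(3)−Z(25)=-22≡4 → E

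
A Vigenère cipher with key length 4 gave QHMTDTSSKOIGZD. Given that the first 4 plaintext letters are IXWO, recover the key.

Subtract each crib letter from the matching ciphertext letter (mod 26):
Q(16)−I(8)=8 → I
H(7)−X(23)=-16≡10 → K
M(12)−W(22)=-10≡16 → Q
T(19)−O(14)=5 → F

IKQF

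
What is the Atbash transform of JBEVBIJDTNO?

J(9) → Q(16)
B(1) → Y(24)
E(4) → V(21)
V(21) → E(4)
B(1) → Y(24)
I(8) → R(17)
J(9) → Q(16)
D(3) → W(22)
T(19) → G(6)
N(13) → M(12)
O(14) → L(11)

QYVEYRQWGML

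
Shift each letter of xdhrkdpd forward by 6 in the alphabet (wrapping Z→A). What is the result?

djnxqjvj

x(23): 23+6=29≡3 → d
d(3): 3+6=9 → j
h(7): 7+6=13 → n
r(17): 17+6=23 → x
k(10): 10+6=16 → q
d(3): 3+6=9 → j
p(15): 15+6=21 → v
d(3): 3+6=9 → j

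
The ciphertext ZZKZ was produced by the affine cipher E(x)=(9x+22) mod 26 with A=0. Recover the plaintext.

JJQJ

The inverse of 9 mod 26 is 3, since 9·3=27≡1. Apply D(y)=3·(y−22) mod 26:
Z(25): 3·(25−22)=9 → J
Z(25): 3·(25−22)=9 → J
K(10): 3·(10−22)=-36≡16 → Q
Z(25): 3·(25−22)=9 → J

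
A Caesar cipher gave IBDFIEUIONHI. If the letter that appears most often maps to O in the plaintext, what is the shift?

The most frequent ciphertext letter is I (appears 4 times).
I is position 8; O is position 14.
Shift = -6≡20.

20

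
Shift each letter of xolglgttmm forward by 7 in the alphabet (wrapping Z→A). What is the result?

x(23): 23+7=30≡4 → e
o(14): 14+7=21 → v
l(11): 11+7=18 → s
g(6): 6+7=13 → n
l(11): 11+7=18 → s
g(6): 6+7=13 → n
t(19): 19+7=26≡0 → a
t(19): 19+7=26≡0 → a
m(12): 12+7=19 → t
m(12): 12+7=19 → t

evsnsnaatt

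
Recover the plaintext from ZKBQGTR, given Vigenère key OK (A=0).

Repeat the key across the ciphertext: OKOKOKO
Z(25)−O(14): 11 → L
K(10)−K(10): 0 → A
B(1)−O(14): -13≡13 → N
Q(16)−K(10): 6 → G
G(6)−O(14): -8≡18 → S
T(19)−K(10): 9 → J
R(17)−O(14): 3 → D

LANGSJD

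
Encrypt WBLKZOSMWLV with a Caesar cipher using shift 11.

W(22): 22+11=33≡7 → H
B(1): 1+11=12 → M
L(11): 11+11=22 → W
K(10): 10+11=21 → V
Z(25): 25+11=36≡10 → K
O(14): 14+11=25 → Z
S(18): 18+11=29≡3 → D
M(12): 12+11=23 → X
W(22): 22+11=33≡7 → H
L(11): 11+11=22 → W
V(21): 21+11=32≡6 → G

HMWVKZDXHWG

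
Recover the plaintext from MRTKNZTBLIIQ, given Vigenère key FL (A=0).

Repeat the key across the ciphertext: FLFLFLFLFLFL
M(12)−F(5): 7 → H
R(17)−L(11): 6 → G
T(19)−F(5): 14 → O
K(10)−L(11): -1≡25 → Z
N(13)−F(5): 8 → I
Z(25)−L(11): 14 → O
T(19)−F(5): 14 → O
B(1)−L(11): -10≡16 → Q
L(11)−F(5): 6 → G
I(8)−L(11): -3≡23 → X
I(8)−F(5): 3 → D
Q(16)−L(11): 5 → F

HGOZIOOQGXDF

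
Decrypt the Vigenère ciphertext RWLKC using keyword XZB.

UXKND

Repeat the key across the ciphertext: XZBXZ
R(17)−X(23): -6≡20 → U
W(22)−Z(25): -3≡23 → X
L(11)−B(1): 10 → K
K(10)−X(23): -13≡13 → N
C(2)−Z(25): -23≡3 → D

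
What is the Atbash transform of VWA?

V(21) → E(4)
W(22) → D(3)
A(0) → Z(25)

EDZ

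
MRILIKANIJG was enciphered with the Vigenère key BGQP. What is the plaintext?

LLSWHEKYHDQ

Repeat the key across the ciphertext: BGQPBGQPBGQ
M(12)−B(1): 11 → L
R(17)−G(6): 11 → L
I(8)−Q(16): -8≡18 → S
L(11)−P(15): -4≡22 → W
I(8)−B(1): 7 → H
K(10)−G(6): 4 → E
A(0)−Q(16): -16≡10 → K
N(13)−P(15): -2≡24 → Y
I(8)−B(1): 7 → H
J(9)−G(6): 3 → D
G(6)−Q(16): -10≡16 → Q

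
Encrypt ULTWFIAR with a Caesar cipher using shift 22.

QHPSBEWN

U(20): 20+22=42≡16 → Q
L(11): 11+22=33≡7 → H
T(19): 19+22=41≡15 → P
W(22): 22+22=44≡18 → S
F(5): 5+22=27≡1 → B
I(8): 8+22=30≡4 → E
A(0): 0+22=22 → W
R(17): 17+22=39≡13 → N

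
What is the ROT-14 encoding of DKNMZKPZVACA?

RYBANYDNJOQO

D(3): 3+14=17 → R
K(10): 10+14=24 → Y
N(13): 13+14=27≡1 → B
M(12): 12+14=26≡0 → A
Z(25): 25+14=39≡13 → N
K(10): 10+14=24 → Y
P(15): 15+14=29≡3 → D
Z(25): 25+14=39≡13 → N
V(21): 21+14=35≡9 → J
A(0): 0+14=14 → O
C(2): 2+14=16 → Q
A(0): 0+14=14 → O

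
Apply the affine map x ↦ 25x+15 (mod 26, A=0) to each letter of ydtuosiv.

y(24): 25·24+15=615≡17 → r
d(3): 25·3+15=90≡12 → m
t(19): 25·19+15=490≡22 → w
u(20): 25·20+15=515≡21 → v
o(14): 25·14+15=365≡1 → b
s(18): 25·18+15=465≡23 → x
i(8): 25·8+15=215≡7 → h
v(21): 25·21+15=540≡20 → u

rmwvbxhu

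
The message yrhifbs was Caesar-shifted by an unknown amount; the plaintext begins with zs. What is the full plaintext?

zsijgct

From the crib: y(24)−z(25)=-1≡25, so the shift is 25.
Subtract 25 from each ciphertext letter:
y(24): 24−25=-1≡25 → z
r(17): 17−25=-8≡18 → s
h(7): 7−25=-18≡8 → i
i(8): 8−25=-17≡9 → j
f(5): 5−25=-20≡6 → g
b(1): 1−25=-24≡2 → c
s(18): 18−25=-7≡19 → t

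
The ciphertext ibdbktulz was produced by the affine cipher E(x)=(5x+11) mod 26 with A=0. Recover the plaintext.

pyoyfmhai

The inverse of 5 mod 26 is 21, since 5·21=105≡1. Apply D(y)=21·(y−11) mod 26:
i(8): 21·(8−11)=-63≡15 → p
b(1): 21·(1−11)=-210≡24 → y
d(3): 21·(3−11)=-168≡14 → o
b(1): 21·(1−11)=-210≡24 → y
k(10): 21·(10−11)=-21≡5 → f
t(19): 21·(19−11)=168≡12 → m
u(20): 21·(20−11)=189≡7 → h
l(11): 21·(11−11)=0 → a
z(25): 21·(25−11)=294≡8 → i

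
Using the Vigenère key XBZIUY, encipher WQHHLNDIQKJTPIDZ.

TRGPFLAJPSDRMJCH

Repeat the key across the message: XBZIUYXBZIUYXBZI
W(22)+X(23): 45≡19 → T
Q(16)+B(1): 17 → R
H(7)+Z(25): 32≡6 → G
H(7)+I(8): 15 → P
L(11)+U(20): 31≡5 → F
N(13)+Y(24): 37≡11 → L
D(3)+X(23): 26≡0 → A
I(8)+B(1): 9 → J
Q(16)+Z(25): 41≡15 → P
K(10)+I(8): 18 → S
J(9)+U(20): 29≡3 → D
T(19)+Y(24): 43≡17 → R
P(15)+X(23): 38≡12 → M
I(8)+B(1): 9 → J
D(3)+Z(25): 28≡2 → C
Z(25)+I(8): 33≡7 → H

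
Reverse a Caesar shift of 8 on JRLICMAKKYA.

BJDAUESCCQS

J(9): 9−8=1 → B
R(17): 17−8=9 → J
L(11): 11−8=3 → D
I(8): 8−8=0 → A
C(2): 2−8=-6≡20 → U
M(12): 12−8=4 → E
A(0): 0−8=-8≡18 → S
K(10): 10−8=2 → C
K(10): 10−8=2 → C
Y(24): 24−8=16 → Q
A(0): 0−8=-8≡18 → S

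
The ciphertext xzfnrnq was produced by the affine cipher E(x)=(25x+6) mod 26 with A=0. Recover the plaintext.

jhbtptq

The inverse of 25 mod 26 is 25, since 25·25=625≡1. Apply D(y)=25·(y−6) mod 26:
x(23): 25·(23−6)=425≡9 → j
z(25): 25·(25−6)=475≡7 → h
f(5): 25·(5−6)=-25≡1 → b
n(13): 25·(13−6)=175≡19 → t
r(17): 25·(17−6)=275≡15 → p
n(13): 25·(13−6)=175≡19 → t
q(16): 25·(16−6)=250≡16 → q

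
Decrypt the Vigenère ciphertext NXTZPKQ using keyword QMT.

Repeat the key across the ciphertext: QMTQMTQ
N(13)−Q(16): -3≡23 → X
X(23)−M(12): 11 → L
T(19)−T(19): 0 → A
Z(25)−Q(16): 9 → J
P(15)−M(12): 3 → D
K(10)−T(19): -9≡17 → R
Q(16)−Q(16): 0 → A

XLAJDRA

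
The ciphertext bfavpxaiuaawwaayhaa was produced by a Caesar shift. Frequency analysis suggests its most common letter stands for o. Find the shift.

The most frequent ciphertext letter is a (appears 8 times).
a is position 0; o is position 14.
Shift = -14≡12.

12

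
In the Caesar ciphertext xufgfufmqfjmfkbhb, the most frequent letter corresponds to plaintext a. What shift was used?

The most frequent ciphertext letter is f (appears 5 times).
f is position 5; a is position 0.
Shift = 5.

5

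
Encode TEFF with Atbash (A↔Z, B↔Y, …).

T(19) → G(6)
E(4) → V(21)
F(5) → U(20)
F(5) → U(20)

GVUU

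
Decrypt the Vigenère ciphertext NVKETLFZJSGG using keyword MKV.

BLPSJQTPOGWL

Repeat the key across the ciphertext: MKVMKVMKVMKV
N(13)−M(12): 1 → B
V(21)−K(10): 11 → L
K(10)−V(21): -11≡15 → P
E(4)−M(12): -8≡18 → S
T(19)−K(10): 9 → J
L(11)−V(21): -10≡16 → Q
F(5)−M(12): -7≡19 → T
Z(25)−K(10): 15 → P
J(9)−V(21): -12≡14 → O
S(18)−M(12): 6 → G
G(6)−K(10): -4≡22 → W
G(6)−V(21): -15≡11 → L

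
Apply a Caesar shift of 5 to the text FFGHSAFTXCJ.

F(5): 5+5=10 → K
F(5): 5+5=10 → K
G(6): 6+5=11 → L
H(7): 7+5=12 → M
S(18): 18+5=23 → X
A(0): 0+5=5 → F
F(5): 5+5=10 → K
T(19): 19+5=24 → Y
X(23): 23+5=28≡2 → C
C(2): 2+5=7 → H
J(9): 9+5=14 → O

KKLMXFKYCHO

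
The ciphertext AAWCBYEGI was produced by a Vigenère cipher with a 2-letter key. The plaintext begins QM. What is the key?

Subtract each crib letter from the matching ciphertext letter (mod 26):
A(0)−Q(16)=-16≡10 → K
A(0)−M(12)=-12≡14 → O

KO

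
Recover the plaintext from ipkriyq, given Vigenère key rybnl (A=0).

Repeat the key across the ciphertext: rybnlry
i(8)−r(17): -9≡17 → r
p(15)−y(24): -9≡17 → r
k(10)−b(1): 9 → j
r(17)−n(13): 4 → e
i(8)−l(11): -3≡23 → x
y(24)−r(17): 7 → h
q(16)−y(24): -8≡18 → s

rrjexhs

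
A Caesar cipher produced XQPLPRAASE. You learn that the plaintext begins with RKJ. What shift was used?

From the crib: X(23)−R(17)=6, so the shift is 6.

6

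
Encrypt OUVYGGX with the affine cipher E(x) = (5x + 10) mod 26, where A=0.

CGLAOOV

O(14): 5·14+10=80≡2 → C
U(20): 5·20+10=110≡6 → G
V(21): 5·21+10=115≡11 → L
Y(24): 5·24+10=130≡0 → A
G(6): 5·6+10=40≡14 → O
G(6): 5·6+10=40≡14 → O
X(23): 5·23+10=125≡21 → V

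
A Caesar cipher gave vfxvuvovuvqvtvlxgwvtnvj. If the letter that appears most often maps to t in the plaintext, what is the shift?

The most frequent ciphertext letter is v (appears 9 times).
v is position 21; t is position 19.
Shift = 2.

2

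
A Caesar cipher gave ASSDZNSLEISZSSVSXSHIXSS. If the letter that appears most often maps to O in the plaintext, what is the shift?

4

The most frequent ciphertext letter is S (appears 10 times).
S is position 18; O is position 14.
Shift = 4.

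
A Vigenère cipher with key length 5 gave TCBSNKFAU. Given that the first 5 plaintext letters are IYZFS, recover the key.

LECNV

Subtract each crib letter from the matching ciphertext letter (mod 26):
T(19)−I(8)=11 → L
C(2)−Y(24)=-22≡4 → E
B(1)−Z(25)=-24≡2 → C
S(18)−F(5)=13 → N
N(13)−S(18)=-5≡21 → V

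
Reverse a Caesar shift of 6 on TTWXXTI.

NNQRRNC

T(19): 19−6=13 → N
T(19): 19−6=13 → N
W(22): 22−6=16 → Q
X(23): 23−6=17 → R
X(23): 23−6=17 → R
T(19): 19−6=13 → N
I(8): 8−6=2 → C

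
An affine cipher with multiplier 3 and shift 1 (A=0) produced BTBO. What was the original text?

The inverse of 3 mod 26 is 9, since 3·9=27≡1. Apply D(y)=9·(y−1) mod 26:
B(1): 9·(1−1)=0 → A
T(19): 9·(19−1)=162≡6 → G
B(1): 9·(1−1)=0 → A
O(14): 9·(14−1)=117≡13 → N

AGAN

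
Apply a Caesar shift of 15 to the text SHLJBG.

HWAYQV

S(18): 18+15=33≡7 → H
H(7): 7+15=22 → W
L(11): 11+15=26≡0 → A
J(9): 9+15=24 → Y
B(1): 1+15=16 → Q
G(6): 6+15=21 → V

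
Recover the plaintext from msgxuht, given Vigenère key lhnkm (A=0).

Repeat the key across the ciphertext: lhnkmlh
m(12)−l(11): 1 → b
s(18)−h(7): 11 → l
g(6)−n(13): -7≡19 → t
x(23)−k(10): 13 → n
u(20)−m(12): 8 → i
h(7)−l(11): -4≡22 → w
t(19)−h(7): 12 → m

bltniwm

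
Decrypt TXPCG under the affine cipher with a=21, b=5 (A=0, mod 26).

SMYLF

The inverse of 21 mod 26 is 5, since 21·5=105≡1. Apply D(y)=5·(y−5) mod 26:
T(19): 5·(19−5)=70≡18 → S
X(23): 5·(23−5)=90≡12 → M
P(15): 5·(15−5)=50≡24 → Y
C(2): 5·(2−5)=-15≡11 → L
G(6): 5·(6−5)=5 → F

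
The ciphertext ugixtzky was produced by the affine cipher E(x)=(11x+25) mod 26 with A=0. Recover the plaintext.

The inverse of 11 mod 26 is 19, since 11·19=209≡1. Apply D(y)=19·(y−25) mod 26:
u(20): 19·(20−25)=-95≡9 → j
g(6): 19·(6−25)=-361≡3 → d
i(8): 19·(8−25)=-323≡15 → p
x(23): 19·(23−25)=-38≡14 → o
t(19): 19·(19−25)=-114≡16 → q
z(25): 19·(25−25)=0 → a
k(10): 19·(10−25)=-285≡1 → b
y(24): 19·(24−25)=-19≡7 → h

jdpoqabh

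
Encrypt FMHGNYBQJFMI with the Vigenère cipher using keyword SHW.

XTDYUUTXFXTE

Repeat the key across the message: SHWSHWSHWSHW
F(5)+S(18): 23 → X
M(12)+H(7): 19 → T
H(7)+W(22): 29≡3 → D
G(6)+S(18): 24 → Y
N(13)+H(7): 20 → U
Y(24)+W(22): 46≡20 → U
B(1)+S(18): 19 → T
Q(16)+H(7): 23 → X
J(9)+W(22): 31≡5 → F
F(5)+S(18): 23 → X
M(12)+H(7): 19 → T
I(8)+W(22): 30≡4 → E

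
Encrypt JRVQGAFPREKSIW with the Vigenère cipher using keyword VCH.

ETCLIHARYZMZDY

Repeat the key across the message: VCHVCHVCHVCHVC
J(9)+V(21): 30≡4 → E
R(17)+C(2): 19 → T
V(21)+H(7): 28≡2 → C
Q(16)+V(21): 37≡11 → L
G(6)+C(2): 8 → I
A(0)+H(7): 7 → H
F(5)+V(21): 26≡0 → A
P(15)+C(2): 17 → R
R(17)+H(7): 24 → Y
E(4)+V(21): 25 → Z
K(10)+C(2): 12 → M
S(18)+H(7): 25 → Z
I(8)+V(21): 29≡3 → D
W(22)+C(2): 24 → Y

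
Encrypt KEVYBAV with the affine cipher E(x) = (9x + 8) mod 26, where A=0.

K(10): 9·10+8=98≡20 → U
E(4): 9·4+8=44≡18 → S
V(21): 9·21+8=197≡15 → P
Y(24): 9·24+8=224≡16 → Q
B(1): 9·1+8=17 → R
A(0): 9·0+8=8 → I
V(21): 9·21+8=197≡15 → P

USPQRIP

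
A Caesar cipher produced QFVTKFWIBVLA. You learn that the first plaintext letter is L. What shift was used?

From the crib: Q(16)−L(11)=5, so the shift is 5.

5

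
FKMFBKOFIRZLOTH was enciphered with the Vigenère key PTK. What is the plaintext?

Repeat the key across the ciphertext: PTKPTKPTKPTKPTK
F(5)−P(15): -10≡16 → Q
K(10)−T(19): -9≡17 → R
M(12)−K(10): 2 → C
F(5)−P(15): -10≡16 → Q
B(1)−T(19): -18≡8 → I
K(10)−K(10): 0 → A
O(14)−P(15): -1≡25 → Z
F(5)−T(19): -14≡12 → M
I(8)−K(10): -2≡24 → Y
R(17)−P(15): 2 → C
Z(25)−T(19): 6 → G
L(11)−K(10): 1 → B
O(14)−P(15): -1≡25 → Z
T(19)−T(19): 0 → A
H(7)−K(10): -3≡23 → X

QRCQIAZMYCGBZAX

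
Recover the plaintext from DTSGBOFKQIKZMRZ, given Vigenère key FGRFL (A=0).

YNBBQJZTLXFTVMO

Repeat the key across the ciphertext: FGRFLFGRFLFGRFL
D(3)−F(5): -2≡24 → Y
T(19)−G(6): 13 → N
S(18)−R(17): 1 → B
G(6)−F(5): 1 → B
B(1)−L(11): -10≡16 → Q
O(14)−F(5): 9 → J
F(5)−G(6): -1≡25 → Z
K(10)−R(17): -7≡19 → T
Q(16)−F(5): 11 → L
I(8)−L(11): -3≡23 → X
K(10)−F(5): 5 → F
Z(25)−G(6): 19 → T
M(12)−R(17): -5≡21 → V
R(17)−F(5): 12 → M
Z(25)−L(11): 14 → O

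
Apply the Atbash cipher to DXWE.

D(3) → W(22)
X(23) → C(2)
W(22) → D(3)
E(4) → V(21)

WCDV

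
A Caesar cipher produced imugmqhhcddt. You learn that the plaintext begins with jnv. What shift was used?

From the crib: i(8)−j(9)=-1≡25, so the shift is 25.

25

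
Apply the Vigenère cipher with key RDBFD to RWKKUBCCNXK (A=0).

IZLPXSFDSAB

Repeat the key across the message: RDBFDRDBFDR
R(17)+R(17): 34≡8 → I
W(22)+D(3): 25 → Z
K(10)+B(1): 11 → L
K(10)+F(5): 15 → P
U(20)+D(3): 23 → X
B(1)+R(17): 18 → S
C(2)+D(3): 5 → F
C(2)+B(1): 3 → D
N(13)+F(5): 18 → S
X(23)+D(3): 26≡0 → A
K(10)+R(17): 27≡1 → B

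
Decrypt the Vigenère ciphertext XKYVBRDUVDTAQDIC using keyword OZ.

JLKWNSPVHEFBCEUD

Repeat the key across the ciphertext: OZOZOZOZOZOZOZOZ
X(23)−O(14): 9 → J
K(10)−Z(25): -15≡11 → L
Y(24)−O(14): 10 → K
V(21)−Z(25): -4≡22 → W
B(1)−O(14): -13≡13 → N
R(17)−Z(25): -8≡18 → S
D(3)−O(14): -11≡15 → P
U(20)−Z(25): -5≡21 → V
V(21)−O(14): 7 → H
D(3)−Z(25): -22≡4 → E
T(19)−O(14): 5 → F
A(0)−Z(25): -25≡1 → B
Q(16)−O(14): 2 → C
D(3)−Z(25): -22≡4 → E
I(8)−O(14): -6≡20 → U
C(2)−Z(25): -23≡3 → D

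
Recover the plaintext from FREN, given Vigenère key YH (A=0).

Repeat the key across the ciphertext: YHYH
F(5)−Y(24): -19≡7 → H
R(17)−H(7): 10 → K
E(4)−Y(24): -20≡6 → G
N(13)−H(7): 6 → G

HKGG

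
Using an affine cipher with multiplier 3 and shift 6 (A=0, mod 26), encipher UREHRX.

OFSBFX

U(20): 3·20+6=66≡14 → O
R(17): 3·17+6=57≡5 → F
E(4): 3·4+6=18 → S
H(7): 3·7+6=27≡1 → B
R(17): 3·17+6=57≡5 → F
X(23): 3·23+6=75≡23 → X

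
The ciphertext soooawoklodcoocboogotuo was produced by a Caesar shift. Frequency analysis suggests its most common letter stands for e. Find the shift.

10

The most frequent ciphertext letter is o (appears 11 times).
o is position 14; e is position 4.
Shift = 10.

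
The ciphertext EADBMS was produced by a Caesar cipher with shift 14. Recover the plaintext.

QMPNYE

E(4): 4−14=-10≡16 → Q
A(0): 0−14=-14≡12 → M
D(3): 3−14=-11≡15 → P
B(1): 1−14=-13≡13 → N
M(12): 12−14=-2≡24 → Y
S(18): 18−14=4 → E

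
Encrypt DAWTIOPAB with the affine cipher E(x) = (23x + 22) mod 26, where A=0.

D(3): 23·3+22=91≡13 → N
A(0): 23·0+22=22 → W
W(22): 23·22+22=528≡8 → I
T(19): 23·19+22=459≡17 → R
I(8): 23·8+22=206≡24 → Y
O(14): 23·14+22=344≡6 → G
P(15): 23·15+22=367≡3 → D
A(0): 23·0+22=22 → W
B(1): 23·1+22=45≡19 → T

NWIRYGDWT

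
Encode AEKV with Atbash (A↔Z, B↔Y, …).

ZVPE

A(0) → Z(25)
E(4) → V(21)
K(10) → P(15)
V(21) → E(4)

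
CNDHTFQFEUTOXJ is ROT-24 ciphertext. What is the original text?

C(2): 2−24=-22≡4 → E
N(13): 13−24=-11≡15 → P
D(3): 3−24=-21≡5 → F
H(7): 7−24=-17≡9 → J
T(19): 19−24=-5≡21 → V
F(5): 5−24=-19≡7 → H
Q(16): 16−24=-8≡18 → S
F(5): 5−24=-19≡7 → H
E(4): 4−24=-20≡6 → G
U(20): 20−24=-4≡22 → W
T(19): 19−24=-5≡21 → V
O(14): 14−24=-10≡16 → Q
X(23): 23−24=-1≡25 → Z
J(9): 9−24=-15≡11 → L

EPFJVHSHGWVQZL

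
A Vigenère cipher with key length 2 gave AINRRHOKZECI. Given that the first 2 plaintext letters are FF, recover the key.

Subtract each crib letter from the matching ciphertext letter (mod 26):
A(0)−F(5)=-5≡21 → V
I(8)−F(5)=3 → D

VD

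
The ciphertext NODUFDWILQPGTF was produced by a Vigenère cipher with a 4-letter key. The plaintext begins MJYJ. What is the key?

BFFL

Subtract each crib letter from the matching ciphertext letter (mod 26):
N(13)−M(12)=1 → B
O(14)−J(9)=5 → F
D(3)−Y(24)=-21≡5 → F
U(20)−J(9)=11 → L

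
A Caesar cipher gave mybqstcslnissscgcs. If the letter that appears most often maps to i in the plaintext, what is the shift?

10

The most frequent ciphertext letter is s (appears 6 times).
s is position 18; i is position 8.
Shift = 10.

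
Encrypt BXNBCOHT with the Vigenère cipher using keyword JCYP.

Repeat the key across the message: JCYPJCYP
B(1)+J(9): 10 → K
X(23)+C(2): 25 → Z
N(13)+Y(24): 37≡11 → L
B(1)+P(15): 16 → Q
C(2)+J(9): 11 → L
O(14)+C(2): 16 → Q
H(7)+Y(24): 31≡5 → F
T(19)+P(15): 34≡8 → I

KZLQLQFI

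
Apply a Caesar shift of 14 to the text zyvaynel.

nmjombsz

z(25): 25+14=39≡13 → n
y(24): 24+14=38≡12 → m
v(21): 21+14=35≡9 → j
a(0): 0+14=14 → o
y(24): 24+14=38≡12 → m
n(13): 13+14=27≡1 → b
e(4): 4+14=18 → s
l(11): 11+14=25 → z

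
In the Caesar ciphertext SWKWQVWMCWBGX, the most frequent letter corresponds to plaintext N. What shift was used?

9

The most frequent ciphertext letter is W (appears 4 times).
W is position 22; N is position 13.
Shift = 9.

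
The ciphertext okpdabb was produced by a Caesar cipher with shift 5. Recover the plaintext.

jfkyvww

o(14): 14−5=9 → j
k(10): 10−5=5 → f
p(15): 15−5=10 → k
d(3): 3−5=-2≡24 → y
a(0): 0−5=-5≡21 → v
b(1): 1−5=-4≡22 → w
b(1): 1−5=-4≡22 → w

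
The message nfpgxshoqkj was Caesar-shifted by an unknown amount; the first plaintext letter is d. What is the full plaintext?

From the crib: n(13)−d(3)=10, so the shift is 10.
Subtract 10 from each ciphertext letter:
n(13): 13−10=3 → d
f(5): 5−10=-5≡21 → v
p(15): 15−10=5 → f
g(6): 6−10=-4≡22 → w
x(23): 23−10=13 → n
s(18): 18−10=8 → i
h(7): 7−10=-3≡23 → x
o(14): 14−10=4 → e
q(16): 16−10=6 → g
k(10): 10−10=0 → a
j(9): 9−10=-1≡25 → z

dvfwnixegaz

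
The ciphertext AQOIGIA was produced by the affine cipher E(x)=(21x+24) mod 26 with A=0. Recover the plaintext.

The inverse of 21 mod 26 is 5, since 21·5=105≡1. Apply D(y)=5·(y−24) mod 26:
A(0): 5·(0−24)=-120≡10 → K
Q(16): 5·(16−24)=-40≡12 → M
O(14): 5·(14−24)=-50≡2 → C
I(8): 5·(8−24)=-80≡24 → Y
G(6): 5·(6−24)=-90≡14 → O
I(8): 5·(8−24)=-80≡24 → Y
A(0): 5·(0−24)=-120≡10 → K

KMCYOYK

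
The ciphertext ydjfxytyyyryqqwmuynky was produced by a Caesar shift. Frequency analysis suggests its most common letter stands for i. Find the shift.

The most frequent ciphertext letter is y (appears 8 times).
y is position 24; i is position 8.
Shift = 16.

16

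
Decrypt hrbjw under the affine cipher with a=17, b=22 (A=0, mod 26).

The inverse of 17 mod 26 is 23, since 17·23=391≡1. Apply D(y)=23·(y−22) mod 26:
h(7): 23·(7−22)=-345≡19 → t
r(17): 23·(17−22)=-115≡15 → p
b(1): 23·(1−22)=-483≡11 → l
j(9): 23·(9−22)=-299≡13 → n
w(22): 23·(22−22)=0 → a

tplna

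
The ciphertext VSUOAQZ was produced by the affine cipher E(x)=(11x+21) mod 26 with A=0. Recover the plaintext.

AVHXRJY

The inverse of 11 mod 26 is 19, since 11·19=209≡1. Apply D(y)=19·(y−21) mod 26:
V(21): 19·(21−21)=0 → A
S(18): 19·(18−21)=-57≡21 → V
U(20): 19·(20−21)=-19≡7 → H
O(14): 19·(14−21)=-133≡23 → X
A(0): 19·(0−21)=-399≡17 → R
Q(16): 19·(16−21)=-95≡9 → J
Z(25): 19·(25−21)=76≡24 → Y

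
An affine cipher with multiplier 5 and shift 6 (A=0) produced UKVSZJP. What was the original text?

IGDSJLH

The inverse of 5 mod 26 is 21, since 5·21=105≡1. Apply D(y)=21·(y−6) mod 26:
U(20): 21·(20−6)=294≡8 → I
K(10): 21·(10−6)=84≡6 → G
V(21): 21·(21−6)=315≡3 → D
S(18): 21·(18−6)=252≡18 → S
Z(25): 21·(25−6)=399≡9 → J
J(9): 21·(9−6)=63≡11 → L
P(15): 21·(15−6)=189≡7 → H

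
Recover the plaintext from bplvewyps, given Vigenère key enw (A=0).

Repeat the key across the ciphertext: enwenwenw
b(1)−e(4): -3≡23 → x
p(15)−n(13): 2 → c
l(11)−w(22): -11≡15 → p
v(21)−e(4): 17 → r
e(4)−n(13): -9≡17 → r
w(22)−w(22): 0 → a
y(24)−e(4): 20 → u
p(15)−n(13): 2 → c
s(18)−w(22): -4≡22 → w

xcprraucw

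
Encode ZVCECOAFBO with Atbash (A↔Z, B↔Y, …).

Z(25) → A(0)
V(21) → E(4)
C(2) → X(23)
E(4) → V(21)
C(2) → X(23)
O(14) → L(11)
A(0) → Z(25)
F(5) → U(20)
B(1) → Y(24)
O(14) → L(11)

AEXVXLZUYL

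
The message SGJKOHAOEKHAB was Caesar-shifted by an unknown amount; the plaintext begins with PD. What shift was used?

From the crib: S(18)−P(15)=3, so the shift is 3.

3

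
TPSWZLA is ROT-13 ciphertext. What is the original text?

T(19): 19−13=6 → G
P(15): 15−13=2 → C
S(18): 18−13=5 → F
W(22): 22−13=9 → J
Z(25): 25−13=12 → M
L(11): 11−13=-2≡24 → Y
A(0): 0−13=-13≡13 → N

GCFJMYN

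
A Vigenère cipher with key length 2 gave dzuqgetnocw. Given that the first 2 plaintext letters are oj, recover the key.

pq

Subtract each crib letter from the matching ciphertext letter (mod 26):
d(3)−o(14)=-11≡15 → p
z(25)−j(9)=16 → q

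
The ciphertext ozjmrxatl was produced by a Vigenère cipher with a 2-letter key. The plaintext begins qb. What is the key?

Subtract each crib letter from the matching ciphertext letter (mod 26):
o(14)−q(16)=-2≡24 → y
z(25)−b(1)=24 → y

yy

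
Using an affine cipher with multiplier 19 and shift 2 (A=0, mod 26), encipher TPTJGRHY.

ZBZRMNFQ

T(19): 19·19+2=363≡25 → Z
P(15): 19·15+2=287≡1 → B
T(19): 19·19+2=363≡25 → Z
J(9): 19·9+2=173≡17 → R
G(6): 19·6+2=116≡12 → M
R(17): 19·17+2=325≡13 → N
H(7): 19·7+2=135≡5 → F
Y(24): 19·24+2=458≡16 → Q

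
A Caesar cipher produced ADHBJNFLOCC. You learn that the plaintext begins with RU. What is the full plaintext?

From the crib: A(0)−R(17)=-17≡9, so the shift is 9.
Subtract 9 from each ciphertext letter:
A(0): 0−9=-9≡17 → R
D(3): 3−9=-6≡20 → U
H(7): 7−9=-2≡24 → Y
B(1): 1−9=-8≡18 → S
J(9): 9−9=0 → A
N(13): 13−9=4 → E
F(5): 5−9=-4≡22 → W
L(11): 11−9=2 → C
O(14): 14−9=5 → F
C(2): 2−9=-7≡19 → T
C(2): 2−9=-7≡19 → T

RUYSAEWCFTT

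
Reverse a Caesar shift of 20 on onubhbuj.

o(14): 14−20=-6≡20 → u
n(13): 13−20=-7≡19 → t
u(20): 20−20=0 → a
b(1): 1−20=-19≡7 → h
h(7): 7−20=-13≡13 → n
b(1): 1−20=-19≡7 → h
u(20): 20−20=0 → a
j(9): 9−20=-11≡15 → p

utahnhap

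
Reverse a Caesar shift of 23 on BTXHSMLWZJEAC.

EWAKVPOZCMHDF

B(1): 1−23=-22≡4 → E
T(19): 19−23=-4≡22 → W
X(23): 23−23=0 → A
H(7): 7−23=-16≡10 → K
S(18): 18−23=-5≡21 → V
M(12): 12−23=-11≡15 → P
L(11): 11−23=-12≡14 → O
W(22): 22−23=-1≡25 → Z
Z(25): 25−23=2 → C
J(9): 9−23=-14≡12 → M
E(4): 4−23=-19≡7 → H
A(0): 0−23=-23≡3 → D
C(2): 2−23=-21≡5 → F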